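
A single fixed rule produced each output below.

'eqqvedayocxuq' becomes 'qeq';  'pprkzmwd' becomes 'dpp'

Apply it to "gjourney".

ygj

Looking at the pairs, the operation is to move the last character to the front, then keep only the first 3 characters.
"gjourney" → "ygjourne" → "ygj".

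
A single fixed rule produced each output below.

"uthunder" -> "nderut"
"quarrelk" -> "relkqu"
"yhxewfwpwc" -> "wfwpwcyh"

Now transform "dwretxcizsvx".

txcizsvxdw

The pattern: move the first 2 characters to the end (rotate left by 2), then delete the first 2 characters.
Applying both steps to "dwretxcizsvx": "retxcizsvxdw", then "txcizsvxdw".
(Check on "quarrelk": → "arrelkqu" → "relkqu" ✓)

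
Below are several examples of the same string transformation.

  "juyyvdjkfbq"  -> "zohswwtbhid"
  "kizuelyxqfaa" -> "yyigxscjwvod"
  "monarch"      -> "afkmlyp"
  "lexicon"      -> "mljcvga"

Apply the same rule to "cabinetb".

The transformation: move the last 2 characters to the front (rotate right by 2), then shift every letter 2 places backward in the alphabet (wrapping around).
Working it through for "cabinetb": intermediate "tbcabine", final "rzayzglc".

rzayzglc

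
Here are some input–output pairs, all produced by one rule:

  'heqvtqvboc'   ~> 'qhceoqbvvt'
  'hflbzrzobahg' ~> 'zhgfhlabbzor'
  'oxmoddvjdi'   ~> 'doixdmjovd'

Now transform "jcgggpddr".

gjrcdgdgp

In each case the input is transformed by: take characters alternately from the front and the back (1st, last, 2nd, 2nd-last, ...), then move the last character to the front.
Applying that to "jcgggpddr" gives "gjrcdgdgp".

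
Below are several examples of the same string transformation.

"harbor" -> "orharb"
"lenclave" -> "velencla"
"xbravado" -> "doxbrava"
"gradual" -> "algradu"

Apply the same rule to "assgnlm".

The transformation: move the last 2 characters to the front (rotate right by 2).
On "assgnlm" that produces "lmassgn".

lmassgn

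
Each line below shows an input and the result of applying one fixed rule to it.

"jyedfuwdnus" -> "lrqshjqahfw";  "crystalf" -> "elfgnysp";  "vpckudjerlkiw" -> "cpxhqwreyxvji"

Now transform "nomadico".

The pattern: move the first character to the end, then shift every letter 13 places forward in the alphabet (wrapping around) — i.e. ROT13.
On "nomadico": the first step gives "omadicon", and the second then gives "bznqvpba".

bznqvpba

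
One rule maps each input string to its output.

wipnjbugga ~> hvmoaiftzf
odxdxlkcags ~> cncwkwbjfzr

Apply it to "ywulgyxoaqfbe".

Rule — swap each adjacent pair of characters (1↔2, 3↔4, ...), then shift every letter 1 place backward in the alphabet (wrapping around).
For "ywulgyxoaqfbe", step one produces "wyluygoxqabfe"; step two turns that into "vxktxfnwpzaed".

vxktxfnwpzaed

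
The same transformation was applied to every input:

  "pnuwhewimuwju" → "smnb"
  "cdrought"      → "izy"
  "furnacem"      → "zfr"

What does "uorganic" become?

tfh

The rule is to keep one character in every 3, starting at position 2 (positions 2nd, 5th, 8th, ...), then shift every letter 5 places forward in the alphabet (wrapping around).
On "uorganic": the first step gives "oac", and the second then gives "tfh".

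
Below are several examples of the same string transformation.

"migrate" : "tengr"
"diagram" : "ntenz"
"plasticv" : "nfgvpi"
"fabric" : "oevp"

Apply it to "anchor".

pube

What's happening: shift every letter 13 places forward in the alphabet (wrapping around) — i.e. ROT13, then delete the first 2 characters.
For "anchor", step one produces "napube"; step two turns that into "pube".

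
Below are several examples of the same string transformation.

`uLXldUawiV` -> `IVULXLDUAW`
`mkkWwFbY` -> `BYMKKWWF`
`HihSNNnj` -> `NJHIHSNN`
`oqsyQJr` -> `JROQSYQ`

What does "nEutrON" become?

ONNEUTR

Each output is the input with this applied: move the last 2 characters to the front (rotate right by 2), then convert every letter to uppercase.
"nEutrON" → "ONnEutr" → "ONNEUTR".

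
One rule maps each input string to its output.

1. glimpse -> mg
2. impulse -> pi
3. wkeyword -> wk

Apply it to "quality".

Rule — sort the characters into reverse alphabetical order, then keep one character in every 3, starting at position 3 (positions 3rd, 6th, 9th, ...).
On "quality": the first step gives "yutqlia", and the second then gives "ti".
(Check on "wkeyword": → "ywwroked" → "wk" ✓)

ti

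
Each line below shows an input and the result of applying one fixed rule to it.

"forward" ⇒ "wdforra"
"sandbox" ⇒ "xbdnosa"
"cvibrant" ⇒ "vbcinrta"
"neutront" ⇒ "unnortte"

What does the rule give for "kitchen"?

The pattern: sort the characters into alphabetical order, then swap the first and last characters.
"kitchen" → "cehiknt" → "tehiknc".

tehiknc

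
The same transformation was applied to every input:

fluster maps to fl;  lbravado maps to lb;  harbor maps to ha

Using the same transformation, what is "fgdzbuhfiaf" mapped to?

fg

Each output is the input with this applied: keep only the first 2 characters.
So "fgdzbuhfiaf" becomes "fg".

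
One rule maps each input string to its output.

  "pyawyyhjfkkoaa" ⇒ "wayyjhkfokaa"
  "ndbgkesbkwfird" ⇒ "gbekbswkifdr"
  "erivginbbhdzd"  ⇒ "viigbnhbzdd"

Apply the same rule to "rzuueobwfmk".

uuoewbmfk

The rule is to delete the first 2 characters, then swap each adjacent pair of characters (1↔2, 3↔4, ...).
Applying both steps to "rzuueobwfmk": "uueobwfmk", then "uuoewbmfk".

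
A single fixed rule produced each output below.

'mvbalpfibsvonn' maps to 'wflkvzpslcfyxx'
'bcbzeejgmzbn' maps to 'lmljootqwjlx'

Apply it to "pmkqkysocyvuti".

In each case the input is transformed by: shift every letter 10 places forward in the alphabet (wrapping around).
On "pmkqkysocyvuti" that produces "zwuauicymifeds".

zwuauicymifeds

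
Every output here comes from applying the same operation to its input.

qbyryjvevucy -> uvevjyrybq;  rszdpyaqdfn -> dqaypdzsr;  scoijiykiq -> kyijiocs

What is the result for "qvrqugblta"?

The rule is to delete the last 2 characters, then reverse the string.
Working it through for "qvrqugblta": intermediate "qvrqugbl", final "lbguqrvq".

lbguqrvq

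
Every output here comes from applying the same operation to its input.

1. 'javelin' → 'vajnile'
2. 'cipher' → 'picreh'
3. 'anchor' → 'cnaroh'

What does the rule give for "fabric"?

Rule — reverse the string, then move the last 3 characters to the front (rotate right by 3).
"fabric" → "bafcir".
(Check on "javelin": → "nilevaj" → "vajnile" ✓)

bafcir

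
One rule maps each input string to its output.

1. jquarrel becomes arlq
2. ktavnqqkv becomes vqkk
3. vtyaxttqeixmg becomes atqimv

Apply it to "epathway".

twyp

The pattern: move the first 2 characters to the end (rotate left by 2), then keep every other character starting from the second (positions 2nd, 4th, 6th, ...).
"epathway" → "athwayep" → "twyp".
(Check on "jquarrel": → "uarreljq" → "arlq" ✓)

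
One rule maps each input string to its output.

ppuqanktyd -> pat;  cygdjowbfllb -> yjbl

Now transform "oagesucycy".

asy

The rule is to keep one character in every 3, starting at position 2 (positions 2nd, 5th, 8th, ...).
For "oagesucycy" the result is "asy".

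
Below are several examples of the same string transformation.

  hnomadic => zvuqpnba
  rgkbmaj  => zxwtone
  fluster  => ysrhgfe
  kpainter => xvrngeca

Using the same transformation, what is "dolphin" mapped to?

Each output is the input with this applied: shift every letter 13 places forward in the alphabet (wrapping around) — i.e. ROT13, then sort the characters into reverse alphabetical order.
For "dolphin", step one produces "qbycuva"; step two turns that into "yvuqcba".

yvuqcba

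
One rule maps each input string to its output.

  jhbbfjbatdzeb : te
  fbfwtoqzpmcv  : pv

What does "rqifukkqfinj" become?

Looking at the pairs, the operation is to keep one character in every 3, starting at position 3 (positions 3rd, 6th, 9th, ...), then delete the first 2 characters.
Working it through for "rqifukkqfinj": intermediate "ikfj", final "fj".

fj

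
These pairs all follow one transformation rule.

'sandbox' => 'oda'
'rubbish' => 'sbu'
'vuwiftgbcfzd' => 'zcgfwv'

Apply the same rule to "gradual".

adr

In each case the input is transformed by: reverse the string, then keep every other character starting from the second (positions 2nd, 4th, 6th, ...).
Working it through for "gradual": intermediate "laudarg", final "adr".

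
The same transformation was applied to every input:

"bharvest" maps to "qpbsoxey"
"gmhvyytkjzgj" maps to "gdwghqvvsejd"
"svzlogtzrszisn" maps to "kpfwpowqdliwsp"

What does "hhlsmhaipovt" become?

Each output is the input with this applied: reverse the string, then shift every letter 3 places backward in the alphabet (wrapping around).
On "hhlsmhaipovt": the first step gives "tvopiahmslhh", and the second then gives "qslmfxejpiee".
(Check on "bharvest": → "tsevrahb" → "qpbsoxey" ✓)

qslmfxejpiee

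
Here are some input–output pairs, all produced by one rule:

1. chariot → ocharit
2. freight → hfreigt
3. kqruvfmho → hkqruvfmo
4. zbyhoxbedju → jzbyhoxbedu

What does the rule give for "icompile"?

The transformation: move the last character to the front, then swap the first and last characters.
Applying both steps to "icompile": "eicompil", then "licompie".

licompie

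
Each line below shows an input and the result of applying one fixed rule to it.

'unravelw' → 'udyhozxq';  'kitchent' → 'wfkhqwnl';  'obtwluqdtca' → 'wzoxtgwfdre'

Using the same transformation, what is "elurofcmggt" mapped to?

xurifpjjwho

The transformation: move the first 2 characters to the end (rotate left by 2), then shift every letter 3 places forward in the alphabet (wrapping around).
Applying that to "elurofcmggt" gives "xurifpjjwho".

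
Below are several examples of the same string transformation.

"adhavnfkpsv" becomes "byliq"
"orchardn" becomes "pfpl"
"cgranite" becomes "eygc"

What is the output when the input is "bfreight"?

dcer

Each output is the input with this applied: keep every other character starting from the second (positions 2nd, 4th, 6th, ...), then shift every letter 2 places backward in the alphabet (wrapping around).
For "bfreight", step one produces "fegt"; step two turns that into "dcer".
(Check on "cgranite": → "gaie" → "eygc" ✓)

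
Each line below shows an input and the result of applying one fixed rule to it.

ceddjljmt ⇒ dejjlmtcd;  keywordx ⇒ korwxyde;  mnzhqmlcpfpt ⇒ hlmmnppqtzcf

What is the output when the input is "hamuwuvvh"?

hmuuvvwah

In each case the input is transformed by: sort the characters into alphabetical order, then move the first 2 characters to the end (rotate left by 2).
For "hamuwuvvh", step one produces "ahhmuuvvw"; step two turns that into "hmuuvvwah".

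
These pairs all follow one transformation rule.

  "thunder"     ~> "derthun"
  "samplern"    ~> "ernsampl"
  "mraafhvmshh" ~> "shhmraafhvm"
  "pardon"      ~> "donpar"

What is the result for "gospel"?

pelgos

In each case the input is transformed by: move the last 3 characters to the front (rotate right by 3).
On "gospel" that produces "pelgos".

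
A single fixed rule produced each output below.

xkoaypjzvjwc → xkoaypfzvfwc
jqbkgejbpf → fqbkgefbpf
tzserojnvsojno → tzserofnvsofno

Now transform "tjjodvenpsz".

In each case the input is transformed by: replace every "j" with "f".
For "tjjodvenpsz" the result is "tffodvenpsz".

tffodvenpsz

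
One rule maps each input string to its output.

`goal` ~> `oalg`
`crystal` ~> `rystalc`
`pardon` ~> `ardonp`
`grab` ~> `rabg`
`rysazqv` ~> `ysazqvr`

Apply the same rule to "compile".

In each case the input is transformed by: move the first character to the end.
Doing the same to "compile": "ompilec".

ompilec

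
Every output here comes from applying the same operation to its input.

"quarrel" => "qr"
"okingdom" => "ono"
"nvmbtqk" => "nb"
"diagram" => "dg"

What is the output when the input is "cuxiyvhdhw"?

Rule — move the last character to the front, then keep one character in every 3, starting at position 2 (positions 2nd, 5th, 8th, ...).
Starting from "cuxiyvhdhw": after the first operation, "wcuxiyvhdh"; after the second, "cih".
(Check on "diagram": → "mdiagra" → "dg" ✓)

cih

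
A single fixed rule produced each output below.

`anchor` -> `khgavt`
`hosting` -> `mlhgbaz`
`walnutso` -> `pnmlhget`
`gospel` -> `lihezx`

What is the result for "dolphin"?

Looking at the pairs, the operation is to sort the characters into reverse alphabetical order, then shift every letter 7 places backward in the alphabet (wrapping around).
Applying both steps to "dolphin": "ponlihd", then "ihgebaw".

ihgebaw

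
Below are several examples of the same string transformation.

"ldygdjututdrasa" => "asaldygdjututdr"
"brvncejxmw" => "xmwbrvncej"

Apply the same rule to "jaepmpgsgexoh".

The rule is to move the last 3 characters to the front (rotate right by 3).
On "jaepmpgsgexoh" that produces "xohjaepmpgsge".

xohjaepmpgsge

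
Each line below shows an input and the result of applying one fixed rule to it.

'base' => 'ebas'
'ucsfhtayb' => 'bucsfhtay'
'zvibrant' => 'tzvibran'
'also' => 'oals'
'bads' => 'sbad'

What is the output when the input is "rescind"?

drescin

Rule — move the last character to the front.
"rescind" → "drescin".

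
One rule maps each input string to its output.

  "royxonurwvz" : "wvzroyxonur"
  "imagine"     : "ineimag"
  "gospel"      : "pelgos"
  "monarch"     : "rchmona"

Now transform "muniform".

The rule is to move the last 3 characters to the front (rotate right by 3).
"muniform" → "ormmunif".

ormmunif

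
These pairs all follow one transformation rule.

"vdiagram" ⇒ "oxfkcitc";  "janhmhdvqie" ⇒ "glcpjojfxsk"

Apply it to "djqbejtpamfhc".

Rule — shift every letter 2 places forward in the alphabet (wrapping around), then move the last character to the front.
For "djqbejtpamfhc" the result is "eflsdglvrcohj".

eflsdglvrcohj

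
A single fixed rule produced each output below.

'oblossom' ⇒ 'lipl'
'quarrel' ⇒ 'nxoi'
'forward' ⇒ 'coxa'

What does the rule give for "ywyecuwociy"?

What's happening: keep every other character starting from the first (positions 1st, 3rd, 5th, ...), then shift every letter 3 places backward in the alphabet (wrapping around).
Working it through for "ywyecuwociy": intermediate "yycwcy", final "vvztzv".
(Check on "oblossom": → "olso" → "lipl" ✓)

vvztzv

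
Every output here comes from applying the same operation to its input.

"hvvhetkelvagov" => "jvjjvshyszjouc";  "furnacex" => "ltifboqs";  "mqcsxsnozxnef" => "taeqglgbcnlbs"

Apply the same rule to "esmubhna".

osgaipvb

Looking at the pairs, the operation is to shift every letter 12 places backward in the alphabet (wrapping around), then move the last character to the front.
On "esmubhna": the first step gives "sgaipvbo", and the second then gives "osgaipvb".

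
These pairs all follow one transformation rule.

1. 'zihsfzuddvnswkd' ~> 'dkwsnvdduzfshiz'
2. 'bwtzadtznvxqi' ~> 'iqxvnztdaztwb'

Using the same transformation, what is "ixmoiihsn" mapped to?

nshiiomxi

The transformation: reverse the string.
Applying that to "ixmoiihsn" gives "nshiiomxi".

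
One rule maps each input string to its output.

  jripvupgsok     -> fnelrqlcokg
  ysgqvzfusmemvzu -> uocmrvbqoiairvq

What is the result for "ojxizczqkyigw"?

kftevyvmguecs

What's happening: shift every letter 4 places backward in the alphabet (wrapping around).
For "ojxizczqkyigw" the result is "kftevyvmguecs".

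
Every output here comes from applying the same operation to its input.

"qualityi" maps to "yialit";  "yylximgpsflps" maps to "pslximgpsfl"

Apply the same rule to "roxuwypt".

ptxuwy

The rule is to delete the first 2 characters, then move the last 2 characters to the front (rotate right by 2).
On "roxuwypt": the first step gives "xuwypt", and the second then gives "ptxuwy".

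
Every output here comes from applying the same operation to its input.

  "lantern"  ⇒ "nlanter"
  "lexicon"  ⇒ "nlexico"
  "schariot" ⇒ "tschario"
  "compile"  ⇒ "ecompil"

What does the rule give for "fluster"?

The transformation: move the last character to the front.
So "fluster" becomes "rfluste".

rfluste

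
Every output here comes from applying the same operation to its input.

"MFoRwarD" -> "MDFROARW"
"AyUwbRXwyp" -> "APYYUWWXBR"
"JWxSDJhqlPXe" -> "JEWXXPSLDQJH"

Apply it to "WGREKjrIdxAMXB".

WBGXRMEAKXJDRI

In each case the input is transformed by: take characters alternately from the front and the back (1st, last, 2nd, 2nd-last, ...), then convert every letter to uppercase.
On "WGREKjrIdxAMXB" that produces "WBGXRMEAKXJDRI".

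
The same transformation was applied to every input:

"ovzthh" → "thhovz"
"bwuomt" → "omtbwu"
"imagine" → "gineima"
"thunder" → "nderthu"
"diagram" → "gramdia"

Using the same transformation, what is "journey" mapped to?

rneyjou

The pattern: move the first 3 characters to the end (rotate left by 3).
For "journey" the result is "rneyjou".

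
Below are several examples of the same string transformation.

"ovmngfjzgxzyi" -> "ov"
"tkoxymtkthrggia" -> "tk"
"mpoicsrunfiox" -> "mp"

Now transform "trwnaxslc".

tr

In each case the input is transformed by: keep only the first 2 characters.
Doing the same to "trwnaxslc": "tr".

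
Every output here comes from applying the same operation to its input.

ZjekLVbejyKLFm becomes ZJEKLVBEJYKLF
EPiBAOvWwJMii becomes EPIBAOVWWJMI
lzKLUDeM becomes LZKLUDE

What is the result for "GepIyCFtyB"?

Each output is the input with this applied: delete the last character, then convert every letter to uppercase.
On "GepIyCFtyB": the first step gives "GepIyCFty", and the second then gives "GEPIYCFTY".

GEPIYCFTY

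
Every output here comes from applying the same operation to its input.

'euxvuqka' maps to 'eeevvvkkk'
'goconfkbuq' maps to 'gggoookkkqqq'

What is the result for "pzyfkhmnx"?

The transformation: keep one character in every 3, starting at position 1 (positions 1st, 4th, 7th, ...), then repeat every character 3 times.
Applying that to "pzyfkhmnx" gives "pppfffmmm".

pppfffmmm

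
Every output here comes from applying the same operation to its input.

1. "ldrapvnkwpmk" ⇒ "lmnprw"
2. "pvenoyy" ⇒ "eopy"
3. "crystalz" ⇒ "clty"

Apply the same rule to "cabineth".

bcnt

In each case the input is transformed by: keep every other character starting from the first (positions 1st, 3rd, 5th, ...), then sort the characters into alphabetical order.
On "cabineth": the first step gives "cbnt", and the second then gives "bcnt".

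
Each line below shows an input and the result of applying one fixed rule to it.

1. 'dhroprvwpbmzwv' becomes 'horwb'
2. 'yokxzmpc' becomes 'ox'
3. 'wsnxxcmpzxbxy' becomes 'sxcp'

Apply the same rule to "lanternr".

Looking at the pairs, the operation is to keep every other character starting from the second (positions 2nd, 4th, 6th, ...), then delete the last 2 characters.
On "lanternr": the first step gives "atrr", and the second then gives "at".

at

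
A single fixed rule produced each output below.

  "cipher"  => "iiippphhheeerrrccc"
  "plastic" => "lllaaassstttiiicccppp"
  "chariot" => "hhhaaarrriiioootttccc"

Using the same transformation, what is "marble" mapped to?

aaarrrbbbllleeemmm

The pattern: move the first character to the end, then repeat every character 3 times.
For "marble", step one produces "arblem"; step two turns that into "aaarrrbbbllleeemmm".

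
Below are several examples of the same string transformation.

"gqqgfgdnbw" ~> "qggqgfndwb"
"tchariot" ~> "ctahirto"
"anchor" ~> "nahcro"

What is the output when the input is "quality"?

uqlatiy

Looking at the pairs, the operation is to swap each adjacent pair of characters (1↔2, 3↔4, ...).
"quality" → "uqlatiy".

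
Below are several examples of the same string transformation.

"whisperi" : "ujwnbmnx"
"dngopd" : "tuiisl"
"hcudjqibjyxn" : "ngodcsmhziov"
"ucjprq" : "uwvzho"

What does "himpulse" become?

zqxjmnru

Each output is the input with this applied: swap the front and back halves of the string, then shift every letter 5 places forward in the alphabet (wrapping around).
Starting from "himpulse": after the first operation, "ulsehimp"; after the second, "zqxjmnru".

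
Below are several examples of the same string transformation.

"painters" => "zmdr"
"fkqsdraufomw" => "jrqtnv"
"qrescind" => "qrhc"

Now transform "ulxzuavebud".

kyzdt

The rule is to shift every letter 1 place backward in the alphabet (wrapping around), then keep every other character starting from the second (positions 2nd, 4th, 6th, ...).
Working it through for "ulxzuavebud": intermediate "tkwytzudatc", final "kyzdt".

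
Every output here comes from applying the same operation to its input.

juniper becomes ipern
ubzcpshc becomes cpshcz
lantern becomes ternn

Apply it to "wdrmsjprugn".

Rule — delete the first 2 characters, then move the first character to the end.
On "wdrmsjprugn" that produces "msjprugnr".

msjprugnr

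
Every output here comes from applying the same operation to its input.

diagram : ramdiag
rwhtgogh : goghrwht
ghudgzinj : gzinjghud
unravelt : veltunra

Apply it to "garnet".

etgarn

In each case the input is transformed by: move the first character to the end, then move the first 3 characters to the end (rotate left by 3).
Applying that to "garnet" gives "etgarn".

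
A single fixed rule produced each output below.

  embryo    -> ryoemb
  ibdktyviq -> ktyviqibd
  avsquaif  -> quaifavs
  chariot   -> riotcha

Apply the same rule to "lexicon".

In each case the input is transformed by: move the first 3 characters to the end (rotate left by 3).
Doing the same to "lexicon": "iconlex".

iconlex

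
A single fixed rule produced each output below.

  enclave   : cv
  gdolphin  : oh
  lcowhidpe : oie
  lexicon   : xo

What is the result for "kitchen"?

Looking at the pairs, the operation is to keep one character in every 3, starting at position 3 (positions 3rd, 6th, 9th, ...).
Doing the same to "kitchen": "te".

te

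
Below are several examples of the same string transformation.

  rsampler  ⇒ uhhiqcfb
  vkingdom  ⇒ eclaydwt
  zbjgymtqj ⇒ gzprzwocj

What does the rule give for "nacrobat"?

Rule — move the last 2 characters to the front (rotate right by 2), then shift every letter 10 places backward in the alphabet (wrapping around).
Starting from "nacrobat": after the first operation, "atnacrob"; after the second, "qjdqsher".

qjdqsher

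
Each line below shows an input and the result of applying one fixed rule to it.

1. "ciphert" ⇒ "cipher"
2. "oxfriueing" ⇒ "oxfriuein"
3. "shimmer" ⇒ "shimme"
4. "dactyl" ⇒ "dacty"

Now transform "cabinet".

cabine

Looking at the pairs, the operation is to delete the last character.
"cabinet" → "cabine".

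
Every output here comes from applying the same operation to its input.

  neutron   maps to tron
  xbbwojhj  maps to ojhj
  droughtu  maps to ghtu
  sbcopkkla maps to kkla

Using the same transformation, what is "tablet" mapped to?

In each case the input is transformed by: keep only the last 4 characters.
On "tablet" that produces "blet".

blet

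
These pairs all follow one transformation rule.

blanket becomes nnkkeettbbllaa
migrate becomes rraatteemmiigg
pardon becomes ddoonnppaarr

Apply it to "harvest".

The rule is to move the first 3 characters to the end (rotate left by 3), then double every character.
Applying both steps to "harvest": "vesthar", then "vveesstthhaarr".

vveesstthhaarr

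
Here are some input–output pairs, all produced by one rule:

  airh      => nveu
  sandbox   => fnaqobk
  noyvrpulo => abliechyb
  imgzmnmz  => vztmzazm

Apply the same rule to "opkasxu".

bcxnfkh

The pattern: shift every letter 13 places forward in the alphabet (wrapping around) — i.e. ROT13.
Doing the same to "opkasxu": "bcxnfkh".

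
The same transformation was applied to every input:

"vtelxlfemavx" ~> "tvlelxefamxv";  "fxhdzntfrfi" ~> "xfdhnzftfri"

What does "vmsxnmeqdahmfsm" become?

mvxsmnqeadmhsfm

What's happening: swap each adjacent pair of characters (1↔2, 3↔4, ...).
Doing the same to "vmsxnmeqdahmfsm": "mvxsmnqeadmhsfm".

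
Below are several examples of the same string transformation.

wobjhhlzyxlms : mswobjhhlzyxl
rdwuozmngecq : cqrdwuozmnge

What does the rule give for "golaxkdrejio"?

iogolaxkdrej

The pattern: move the last 2 characters to the front (rotate right by 2).
On "golaxkdrejio" that produces "iogolaxkdrej".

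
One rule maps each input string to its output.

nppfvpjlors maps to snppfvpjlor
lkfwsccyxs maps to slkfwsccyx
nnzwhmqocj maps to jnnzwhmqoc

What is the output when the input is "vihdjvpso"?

In each case the input is transformed by: move the last character to the front.
So "vihdjvpso" becomes "ovihdjvps".

ovihdjvps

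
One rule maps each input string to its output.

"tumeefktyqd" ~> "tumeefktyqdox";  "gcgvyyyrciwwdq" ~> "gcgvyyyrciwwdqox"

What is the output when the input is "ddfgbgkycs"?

What's happening: append "ox".
Applying that to "ddfgbgkycs" gives "ddfgbgkycsox".

ddfgbgkycsox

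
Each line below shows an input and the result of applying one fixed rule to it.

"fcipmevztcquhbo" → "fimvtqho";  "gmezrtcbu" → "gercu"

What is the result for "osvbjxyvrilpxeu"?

ovjyrlxu

Each output is the input with this applied: keep every other character starting from the first (positions 1st, 3rd, 5th, ...).
On "osvbjxyvrilpxeu" that produces "ovjyrlxu".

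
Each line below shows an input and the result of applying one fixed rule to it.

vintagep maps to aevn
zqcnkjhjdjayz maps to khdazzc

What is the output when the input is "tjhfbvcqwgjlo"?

Rule — keep every other character starting from the first (positions 1st, 3rd, 5th, ...), then move the first 2 characters to the end (rotate left by 2).
Working it through for "tjhfbvcqwgjlo": intermediate "thbcwjo", final "bcwjoth".

bcwjoth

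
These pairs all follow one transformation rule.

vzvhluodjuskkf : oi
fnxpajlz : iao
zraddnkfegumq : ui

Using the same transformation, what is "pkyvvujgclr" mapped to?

ou

The rule is to shift every letter 3 places forward in the alphabet (wrapping around), then keep only the vowels.
On "pkyvvujgclr": the first step gives "snbyyxmjfou", and the second then gives "ou".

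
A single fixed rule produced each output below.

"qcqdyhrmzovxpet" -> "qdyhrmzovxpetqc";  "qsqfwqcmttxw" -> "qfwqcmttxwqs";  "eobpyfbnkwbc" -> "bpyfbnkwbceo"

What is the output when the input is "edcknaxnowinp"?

The transformation: move the first 2 characters to the end (rotate left by 2).
So "edcknaxnowinp" becomes "cknaxnowinped".

cknaxnowinped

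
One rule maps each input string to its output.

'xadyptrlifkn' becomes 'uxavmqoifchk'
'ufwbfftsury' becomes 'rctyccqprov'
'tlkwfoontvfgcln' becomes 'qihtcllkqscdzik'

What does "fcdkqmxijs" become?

czahnjufgp

Rule — shift every letter 3 places backward in the alphabet (wrapping around).
Applying that to "fcdkqmxijs" gives "czahnjufgp".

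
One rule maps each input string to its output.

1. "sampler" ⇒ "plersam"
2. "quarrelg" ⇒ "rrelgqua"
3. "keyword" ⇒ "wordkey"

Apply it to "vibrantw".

rantwvib

What's happening: move the first 3 characters to the end (rotate left by 3).
Applying that to "vibrantw" gives "rantwvib".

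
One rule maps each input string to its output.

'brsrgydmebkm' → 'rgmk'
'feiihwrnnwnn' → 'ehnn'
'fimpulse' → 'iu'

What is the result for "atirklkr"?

tk

In each case the input is transformed by: delete the last character, then keep one character in every 3, starting at position 2 (positions 2nd, 5th, 8th, ...).
Starting from "atirklkr": after the first operation, "atirklk"; after the second, "tk".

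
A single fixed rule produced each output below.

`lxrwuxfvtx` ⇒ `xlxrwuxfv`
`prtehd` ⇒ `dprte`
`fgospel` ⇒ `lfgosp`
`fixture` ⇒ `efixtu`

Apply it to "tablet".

Rule — move the last character to the front, then delete the last character.
Applying both steps to "tablet": "ttable", then "ttabl".

ttabl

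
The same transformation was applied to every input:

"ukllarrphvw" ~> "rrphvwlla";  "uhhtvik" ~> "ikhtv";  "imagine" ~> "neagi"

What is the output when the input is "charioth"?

In each case the input is transformed by: delete the first 2 characters, then move the first 3 characters to the end (rotate left by 3).
Applying both steps to "charioth": "arioth", then "othari".

othari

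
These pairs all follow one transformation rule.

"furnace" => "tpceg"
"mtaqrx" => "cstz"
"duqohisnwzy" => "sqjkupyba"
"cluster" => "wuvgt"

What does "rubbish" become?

ddkuj

The pattern: shift every letter 2 places forward in the alphabet (wrapping around), then delete the first 2 characters.
Working it through for "rubbish": intermediate "twddkuj", final "ddkuj".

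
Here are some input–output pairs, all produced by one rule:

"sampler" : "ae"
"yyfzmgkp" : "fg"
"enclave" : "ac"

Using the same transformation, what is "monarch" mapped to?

Rule — sort the characters into alphabetical order, then keep only the first 2 characters.
So "monarch" becomes "ac".

ac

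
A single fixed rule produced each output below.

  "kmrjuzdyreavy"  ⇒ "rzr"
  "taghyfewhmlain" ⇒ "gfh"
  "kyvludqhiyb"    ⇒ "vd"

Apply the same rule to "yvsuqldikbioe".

slk

What's happening: delete the last 3 characters, then keep one character in every 3, starting at position 3 (positions 3rd, 6th, 9th, ...).
On "yvsuqldikbioe": the first step gives "yvsuqldikb", and the second then gives "slk".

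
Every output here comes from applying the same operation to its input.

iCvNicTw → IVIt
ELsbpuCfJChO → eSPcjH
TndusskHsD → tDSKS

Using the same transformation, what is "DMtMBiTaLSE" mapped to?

What's happening: keep every other character starting from the first (positions 1st, 3rd, 5th, ...), then flip the case of every letter.
Applying both steps to "DMtMBiTaLSE": "DtBTLE", then "dTbtle".

dTbtle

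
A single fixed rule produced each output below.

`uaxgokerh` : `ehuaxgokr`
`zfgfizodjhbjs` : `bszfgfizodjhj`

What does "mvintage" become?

aemvintg

The pattern: move the last 2 characters to the front (rotate right by 2), then swap the first and last characters.
For "mvintage", step one produces "gemvinta"; step two turns that into "aemvintg".
(Check on "zfgfizodjhbjs": → "jszfgfizodjhb" → "bszfgfizodjhj" ✓)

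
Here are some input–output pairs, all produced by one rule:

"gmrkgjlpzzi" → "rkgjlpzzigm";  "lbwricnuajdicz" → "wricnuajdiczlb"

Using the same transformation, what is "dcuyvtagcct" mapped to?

In each case the input is transformed by: move the first 2 characters to the end (rotate left by 2).
So "dcuyvtagcct" becomes "uyvtagcctdc".

uyvtagcctdc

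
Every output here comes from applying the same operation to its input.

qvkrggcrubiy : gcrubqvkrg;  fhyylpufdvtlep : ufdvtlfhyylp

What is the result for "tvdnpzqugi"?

The pattern: delete the last 2 characters, then swap the front and back halves of the string.
On "tvdnpzqugi": the first step gives "tvdnpzqu", and the second then gives "pzqutvdn".

pzqutvdn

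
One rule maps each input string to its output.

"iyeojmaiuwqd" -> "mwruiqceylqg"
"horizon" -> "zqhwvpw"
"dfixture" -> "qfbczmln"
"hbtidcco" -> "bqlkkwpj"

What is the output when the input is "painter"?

Looking at the pairs, the operation is to move the first 2 characters to the end (rotate left by 2), then shift every letter 8 places forward in the alphabet (wrapping around).
Working it through for "painter": intermediate "interpa", final "qvbmzxi".
(Check on "dfixture": → "ixturedf" → "qfbczmln" ✓)

qvbmzxi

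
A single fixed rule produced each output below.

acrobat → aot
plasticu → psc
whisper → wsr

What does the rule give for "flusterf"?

Each output is the input with this applied: keep one character in every 3, starting at position 1 (positions 1st, 4th, 7th, ...).
So "flusterf" becomes "fsr".

fsr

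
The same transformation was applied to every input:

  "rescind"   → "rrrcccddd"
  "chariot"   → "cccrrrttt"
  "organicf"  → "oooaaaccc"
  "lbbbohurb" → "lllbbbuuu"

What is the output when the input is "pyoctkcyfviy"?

The pattern: keep one character in every 3, starting at position 1 (positions 1st, 4th, 7th, ...), then repeat every character 3 times.
"pyoctkcyfviy" → "pppccccccvvv".

pppccccccvvv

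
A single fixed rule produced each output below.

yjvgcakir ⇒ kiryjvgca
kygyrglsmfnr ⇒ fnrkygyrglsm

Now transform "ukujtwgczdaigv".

igvukujtwgczda

Each output is the input with this applied: move the last 3 characters to the front (rotate right by 3).
For "ukujtwgczdaigv" the result is "igvukujtwgczda".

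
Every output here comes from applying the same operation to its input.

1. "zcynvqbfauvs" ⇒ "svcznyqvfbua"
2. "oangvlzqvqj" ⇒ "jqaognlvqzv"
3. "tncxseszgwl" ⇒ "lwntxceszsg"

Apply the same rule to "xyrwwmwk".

What's happening: move the last 2 characters to the front (rotate right by 2), then swap each adjacent pair of characters (1↔2, 3↔4, ...).
"xyrwwmwk" → "wkxyrwwm" → "kwyxwrmw".

kwyxwrmw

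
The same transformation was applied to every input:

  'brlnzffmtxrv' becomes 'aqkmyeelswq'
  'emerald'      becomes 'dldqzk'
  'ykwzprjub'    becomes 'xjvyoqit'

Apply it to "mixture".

Rule — delete the last character, then shift every letter 1 place backward in the alphabet (wrapping around).
Applying both steps to "mixture": "mixtur", then "lhwstq".

lhwstq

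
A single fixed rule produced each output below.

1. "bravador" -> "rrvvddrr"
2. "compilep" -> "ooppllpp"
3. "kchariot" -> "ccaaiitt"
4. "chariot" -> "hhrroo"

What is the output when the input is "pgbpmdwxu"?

Each output is the input with this applied: keep every other character starting from the second (positions 2nd, 4th, 6th, ...), then double every character.
On "pgbpmdwxu": the first step gives "gpdx", and the second then gives "ggppddxx".
(Check on "bravador": → "rvdr" → "rrvvddrr" ✓)

ggppddxx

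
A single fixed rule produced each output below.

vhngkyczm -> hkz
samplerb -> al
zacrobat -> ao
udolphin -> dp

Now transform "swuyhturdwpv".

whrp

In each case the input is transformed by: delete the last character, then keep one character in every 3, starting at position 2 (positions 2nd, 5th, 8th, ...).
For "swuyhturdwpv", step one produces "swuyhturdwp"; step two turns that into "whrp".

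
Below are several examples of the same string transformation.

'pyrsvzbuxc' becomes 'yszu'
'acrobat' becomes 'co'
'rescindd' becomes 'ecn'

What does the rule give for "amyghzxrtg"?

mgzr

In each case the input is transformed by: keep every other character starting from the second (positions 2nd, 4th, 6th, ...), then delete the last character.
For "amyghzxrtg" the result is "mgzr".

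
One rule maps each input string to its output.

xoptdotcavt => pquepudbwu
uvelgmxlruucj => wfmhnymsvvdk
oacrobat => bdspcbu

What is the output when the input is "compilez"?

pnqjmfa

Looking at the pairs, the operation is to shift every letter 1 place forward in the alphabet (wrapping around), then delete the first character.
Starting from "compilez": after the first operation, "dpnqjmfa"; after the second, "pnqjmfa".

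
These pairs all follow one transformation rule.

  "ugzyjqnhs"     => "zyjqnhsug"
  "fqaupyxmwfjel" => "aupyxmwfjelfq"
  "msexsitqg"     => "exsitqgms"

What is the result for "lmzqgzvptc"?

zqgzvptclm

The rule is to move the first 2 characters to the end (rotate left by 2).
"lmzqgzvptc" → "zqgzvptclm".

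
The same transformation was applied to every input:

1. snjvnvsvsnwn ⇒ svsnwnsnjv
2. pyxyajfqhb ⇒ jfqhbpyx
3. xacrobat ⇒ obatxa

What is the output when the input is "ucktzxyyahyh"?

Rule — swap the front and back halves of the string, then delete the last 2 characters.
On "ucktzxyyahyh": the first step gives "yyahyhucktzx", and the second then gives "yyahyhuckt".

yyahyhuckt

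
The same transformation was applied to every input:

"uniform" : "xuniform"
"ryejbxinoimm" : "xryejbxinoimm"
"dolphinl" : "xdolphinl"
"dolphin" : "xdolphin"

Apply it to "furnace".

xfurnace

In each case the input is transformed by: prepend "x".
Applying that to "furnace" gives "xfurnace".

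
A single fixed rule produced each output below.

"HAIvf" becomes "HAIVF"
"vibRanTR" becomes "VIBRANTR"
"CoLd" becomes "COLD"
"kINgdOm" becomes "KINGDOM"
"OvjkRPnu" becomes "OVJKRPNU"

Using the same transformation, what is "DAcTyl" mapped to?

DACTYL

The transformation: convert every letter to uppercase.
Doing the same to "DAcTyl": "DACTYL".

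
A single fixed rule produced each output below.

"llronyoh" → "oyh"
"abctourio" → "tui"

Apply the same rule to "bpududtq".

ddq

What's happening: delete the first 2 characters, then keep every other character starting from the second (positions 2nd, 4th, 6th, ...).
Working it through for "bpududtq": intermediate "ududtq", final "ddq".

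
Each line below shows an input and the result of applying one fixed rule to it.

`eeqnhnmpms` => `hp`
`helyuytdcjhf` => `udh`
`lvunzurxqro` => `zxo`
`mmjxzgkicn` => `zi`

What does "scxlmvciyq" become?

The rule is to delete the first 3 characters, then keep one character in every 3, starting at position 2 (positions 2nd, 5th, 8th, ...).
Working it through for "scxlmvciyq": intermediate "lmvciyq", final "mi".

mi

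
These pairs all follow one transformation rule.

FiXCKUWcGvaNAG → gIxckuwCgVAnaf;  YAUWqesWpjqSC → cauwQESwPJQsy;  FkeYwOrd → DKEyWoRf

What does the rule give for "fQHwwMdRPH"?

hqhWWmDrpF

What's happening: flip the case of every letter, then swap the first and last characters.
For "fQHwwMdRPH", step one produces "FqhWWmDrph"; step two turns that into "hqhWWmDrpF".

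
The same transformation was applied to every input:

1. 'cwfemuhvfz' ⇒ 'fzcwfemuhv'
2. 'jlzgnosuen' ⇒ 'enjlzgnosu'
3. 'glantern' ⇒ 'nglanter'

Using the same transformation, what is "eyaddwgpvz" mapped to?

The transformation: move the first 3 characters to the end (rotate left by 3), then swap the front and back halves of the string.
"eyaddwgpvz" → "vzeyaddwgp".
(Check on "glantern": → "nterngla" → "nglanter" ✓)

vzeyaddwgp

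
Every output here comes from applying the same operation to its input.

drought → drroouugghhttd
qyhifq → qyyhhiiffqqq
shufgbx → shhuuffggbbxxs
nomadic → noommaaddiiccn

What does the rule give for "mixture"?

miixxttuurreem

Each output is the input with this applied: double every character, then move the first character to the end.
Working it through for "mixture": intermediate "mmiixxttuurree", final "miixxttuurreem".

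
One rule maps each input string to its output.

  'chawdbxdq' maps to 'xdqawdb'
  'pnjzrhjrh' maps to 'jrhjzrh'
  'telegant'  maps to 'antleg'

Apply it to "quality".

ityal

Looking at the pairs, the operation is to delete the first 2 characters, then move the last 3 characters to the front (rotate right by 3).
"quality" → "ality" → "ityal".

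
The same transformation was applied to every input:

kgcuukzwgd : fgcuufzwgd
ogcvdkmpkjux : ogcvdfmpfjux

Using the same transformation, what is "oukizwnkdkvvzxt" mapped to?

Each output is the input with this applied: replace every "k" with "f".
Doing the same to "oukizwnkdkvvzxt": "oufizwnfdfvvzxt".

oufizwnfdfvvzxt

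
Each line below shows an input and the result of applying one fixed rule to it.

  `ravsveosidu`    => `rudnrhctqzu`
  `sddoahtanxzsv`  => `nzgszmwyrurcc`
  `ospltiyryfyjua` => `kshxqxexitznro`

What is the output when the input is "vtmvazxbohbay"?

uzywangazxusl

The transformation: move the first 3 characters to the end (rotate left by 3), then shift every letter 1 place backward in the alphabet (wrapping around).
Working it through for "vtmvazxbohbay": intermediate "vazxbohbayvtm", final "uzywangazxusl".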